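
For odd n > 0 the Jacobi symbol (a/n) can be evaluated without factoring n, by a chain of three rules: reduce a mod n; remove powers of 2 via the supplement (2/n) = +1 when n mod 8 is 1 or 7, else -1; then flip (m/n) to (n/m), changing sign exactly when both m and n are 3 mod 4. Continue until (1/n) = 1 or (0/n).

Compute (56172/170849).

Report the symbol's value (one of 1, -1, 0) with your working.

factor out 2^2: 56172 = 2^2·14043; with 170849 mod 8 = 1, (2/170849) = +1; sign now +1; continue with (14043/170849)
flip (14043/170849) -> (170849/14043): both odd, 14043 mod 4 = 3, 170849 mod 4 = 1, so the flip contributes +1; sign now +1
(170849/14043): 170849 mod 14043 = 2333, so (170849/14043) = (2333/14043)
flip (2333/14043) -> (14043/2333): both odd, 2333 mod 4 = 1, 14043 mod 4 = 3, so the flip contributes +1; sign now +1
(14043/2333): 14043 mod 2333 = 45, so (14043/2333) = (45/2333)
flip (45/2333) -> (2333/45): both odd, 45 mod 4 = 1, 2333 mod 4 = 1, so the flip contributes +1; sign now +1
(2333/45): 2333 mod 45 = 38, so (2333/45) = (38/45)
factor out 2^1: 38 = 2^1·19; with 45 mod 8 = 5, (2/45) = -1; sign now -1; continue with (19/45)
flip (19/45) -> (45/19): both odd, 19 mod 4 = 3, 45 mod 4 = 1, so the flip contributes +1; sign now -1
(45/19): 45 mod 19 = 7, so (45/19) = (7/19)
flip (7/19) -> (19/7): both odd, 7 mod 4 = 3, 19 mod 4 = 3, so the flip contributes -1; sign now +1
(19/7): 19 mod 7 = 5, so (19/7) = (5/7)
flip (5/7) -> (7/5): both odd, 5 mod 4 = 1, 7 mod 4 = 3, so the flip contributes +1; sign now +1
(7/5): 7 mod 5 = 2, so (7/5) = (2/5)
factor out 2^1: 2 = 2^1·1; with 5 mod 8 = 5, (2/5) = -1; sign now -1; continue with (1/5)
reached (1/5) = 1, so the symbol is -1

-1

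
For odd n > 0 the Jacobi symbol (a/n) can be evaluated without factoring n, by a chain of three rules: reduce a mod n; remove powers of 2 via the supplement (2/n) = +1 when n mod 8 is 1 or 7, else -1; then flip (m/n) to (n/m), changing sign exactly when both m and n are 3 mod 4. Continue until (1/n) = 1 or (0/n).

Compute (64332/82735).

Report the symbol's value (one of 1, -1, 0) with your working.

64332 = 2^2·16083; (2/82735) = +1 since 82735 mod 8 = 7, so (64332/82735) = (+1)^2·(16083/82735); sign now +1
reciprocity: (16083/82735) = -1·(82735/16083) since 16083 mod 4 = 3, 82735 mod 4 = 3; sign now -1
(82735/16083) = (2320/16083)   [reduce mod 16083]
2320 = 2^4·145; (2/16083) = -1 since 16083 mod 8 = 3, so (2320/16083) = (-1)^4·(145/16083); sign now -1
reciprocity: (145/16083) = +1·(16083/145) since 145 mod 4 = 1, 16083 mod 4 = 3; sign now -1
(16083/145) = (133/145)   [reduce mod 145]
reciprocity: (133/145) = +1·(145/133) since 133 mod 4 = 1, 145 mod 4 = 1; sign now -1
(145/133) = (12/133)   [reduce mod 133]
12 = 2^2·3; (2/133) = -1 since 133 mod 8 = 5, so (12/133) = (-1)^2·(3/133); sign now -1
reciprocity: (3/133) = +1·(133/3) since 3 mod 4 = 3, 133 mod 4 = 1; sign now -1
(133/3) = (1/3)   [reduce mod 3]
(1/3) = 1; final value = sign = -1

-1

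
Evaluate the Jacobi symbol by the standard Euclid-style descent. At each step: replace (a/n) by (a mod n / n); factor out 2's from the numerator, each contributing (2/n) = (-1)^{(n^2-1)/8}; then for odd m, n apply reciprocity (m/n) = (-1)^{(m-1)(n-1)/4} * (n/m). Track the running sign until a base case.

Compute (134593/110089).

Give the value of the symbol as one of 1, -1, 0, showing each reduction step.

(134593/110089) = (24504/110089)   [reduce mod 110089]
24504 = 2^3·3063; (2/110089) = +1 since 110089 mod 8 = 1, so (24504/110089) = (+1)^3·(3063/110089); sign now +1
reciprocity: (3063/110089) = +1·(110089/3063) since 3063 mod 4 = 3, 110089 mod 4 = 1; sign now +1
(110089/3063) = (2884/3063)   [reduce mod 3063]
2884 = 2^2·721; (2/3063) = +1 since 3063 mod 8 = 7, so (2884/3063) = (+1)^2·(721/3063); sign now +1
reciprocity: (721/3063) = +1·(3063/721) since 721 mod 4 = 1, 3063 mod 4 = 3; sign now +1
(3063/721) = (179/721)   [reduce mod 721]
reciprocity: (179/721) = +1·(721/179) since 179 mod 4 = 3, 721 mod 4 = 1; sign now +1
(721/179) = (5/179)   [reduce mod 179]
reciprocity: (5/179) = +1·(179/5) since 5 mod 4 = 1, 179 mod 4 = 3; sign now +1
(179/5) = (4/5)   [reduce mod 5]
4 = 2^2·1; (2/5) = -1 since 5 mod 8 = 5, so (4/5) = (-1)^2·(1/5); sign now +1
(1/5) = 1; final value = sign = +1

1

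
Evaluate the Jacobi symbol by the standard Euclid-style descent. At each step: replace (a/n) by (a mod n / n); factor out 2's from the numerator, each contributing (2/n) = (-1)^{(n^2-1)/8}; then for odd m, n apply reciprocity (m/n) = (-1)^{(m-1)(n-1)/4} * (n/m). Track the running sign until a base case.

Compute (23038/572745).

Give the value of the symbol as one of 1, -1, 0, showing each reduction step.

1

23038 = 2^1·11519; (2/572745) = +1 since 572745 mod 8 = 1, so (23038/572745) = (+1)^1·(11519/572745); sign now +1
reciprocity: (11519/572745) = +1·(572745/11519) since 11519 mod 4 = 3, 572745 mod 4 = 1; sign now +1
(572745/11519) = (8314/11519)   [reduce mod 11519]
8314 = 2^1·4157; (2/11519) = +1 since 11519 mod 8 = 7, so (8314/11519) = (+1)^1·(4157/11519); sign now +1
reciprocity: (4157/11519) = +1·(11519/4157) since 4157 mod 4 = 1, 11519 mod 4 = 3; sign now +1
(11519/4157) = (3205/4157)   [reduce mod 4157]
reciprocity: (3205/4157) = +1·(4157/3205) since 3205 mod 4 = 1, 4157 mod 4 = 1; sign now +1
(4157/3205) = (952/3205)   [reduce mod 3205]
952 = 2^3·119; (2/3205) = -1 since 3205 mod 8 = 5, so (952/3205) = (-1)^3·(119/3205); sign now -1
reciprocity: (119/3205) = +1·(3205/119) since 119 mod 4 = 3, 3205 mod 4 = 1; sign now -1
(3205/119) = (111/119)   [reduce mod 119]
reciprocity: (111/119) = -1·(119/111) since 111 mod 4 = 3, 119 mod 4 = 3; sign now +1
(119/111) = (8/111)   [reduce mod 111]
8 = 2^3·1; (2/111) = +1 since 111 mod 8 = 7, so (8/111) = (+1)^3·(1/111); sign now +1
(1/111) = 1; final value = sign = +1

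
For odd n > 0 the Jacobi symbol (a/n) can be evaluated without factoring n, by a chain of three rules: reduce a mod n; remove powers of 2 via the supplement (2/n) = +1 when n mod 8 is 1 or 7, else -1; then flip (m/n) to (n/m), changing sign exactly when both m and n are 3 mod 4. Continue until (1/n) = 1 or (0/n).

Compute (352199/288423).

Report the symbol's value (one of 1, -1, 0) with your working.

-1

(352199/288423) = (63776/288423)   [reduce mod 288423]
63776 = 2^5·1993; (2/288423) = +1 since 288423 mod 8 = 7, so (63776/288423) = (+1)^5·(1993/288423); sign now +1
reciprocity: (1993/288423) = +1·(288423/1993) since 1993 mod 4 = 1, 288423 mod 4 = 3; sign now +1
(288423/1993) = (1431/1993)   [reduce mod 1993]
reciprocity: (1431/1993) = +1·(1993/1431) since 1431 mod 4 = 3, 1993 mod 4 = 1; sign now +1
(1993/1431) = (562/1431)   [reduce mod 1431]
562 = 2^1·281; (2/1431) = +1 since 1431 mod 8 = 7, so (562/1431) = (+1)^1·(281/1431); sign now +1
reciprocity: (281/1431) = +1·(1431/281) since 281 mod 4 = 1, 1431 mod 4 = 3; sign now +1
(1431/281) = (26/281)   [reduce mod 281]
26 = 2^1·13; (2/281) = +1 since 281 mod 8 = 1, so (26/281) = (+1)^1·(13/281); sign now +1
reciprocity: (13/281) = +1·(281/13) since 13 mod 4 = 1, 281 mod 4 = 1; sign now +1
(281/13) = (8/13)   [reduce mod 13]
8 = 2^3·1; (2/13) = -1 since 13 mod 8 = 5, so (8/13) = (-1)^3·(1/13); sign now -1
(1/13) = 1; final value = sign = -1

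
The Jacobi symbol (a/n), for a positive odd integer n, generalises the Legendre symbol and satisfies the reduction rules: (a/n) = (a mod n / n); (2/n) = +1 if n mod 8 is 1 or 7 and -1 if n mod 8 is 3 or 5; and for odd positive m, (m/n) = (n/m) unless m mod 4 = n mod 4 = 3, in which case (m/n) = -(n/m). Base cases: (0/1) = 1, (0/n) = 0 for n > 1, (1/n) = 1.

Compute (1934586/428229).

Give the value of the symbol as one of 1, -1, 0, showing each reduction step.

(1934586/428229) = (221670/428229)   [reduce mod 428229]
221670 = 2^1·110835; (2/428229) = -1 since 428229 mod 8 = 5, so (221670/428229) = (-1)^1·(110835/428229); sign now -1
reciprocity: (110835/428229) = +1·(428229/110835) since 110835 mod 4 = 3, 428229 mod 4 = 1; sign now -1
(428229/110835) = (95724/110835)   [reduce mod 110835]
95724 = 2^2·23931; (2/110835) = -1 since 110835 mod 8 = 3, so (95724/110835) = (-1)^2·(23931/110835); sign now -1
reciprocity: (23931/110835) = -1·(110835/23931) since 23931 mod 4 = 3, 110835 mod 4 = 3; sign now +1
(110835/23931) = (15111/23931)   [reduce mod 23931]
reciprocity: (15111/23931) = -1·(23931/15111) since 15111 mod 4 = 3, 23931 mod 4 = 3; sign now -1
(23931/15111) = (8820/15111)   [reduce mod 15111]
8820 = 2^2·2205; (2/15111) = +1 since 15111 mod 8 = 7, so (8820/15111) = (+1)^2·(2205/15111); sign now -1
reciprocity: (2205/15111) = +1·(15111/2205) since 2205 mod 4 = 1, 15111 mod 4 = 3; sign now -1
(15111/2205) = (1881/2205)   [reduce mod 2205]
reciprocity: (1881/2205) = +1·(2205/1881) since 1881 mod 4 = 1, 2205 mod 4 = 1; sign now -1
(2205/1881) = (324/1881)   [reduce mod 1881]
324 = 2^2·81; (2/1881) = +1 since 1881 mod 8 = 1, so (324/1881) = (+1)^2·(81/1881); sign now -1
reciprocity: (81/1881) = +1·(1881/81) since 81 mod 4 = 1, 1881 mod 4 = 1; sign now -1
(1881/81) = (18/81)   [reduce mod 81]
18 = 2^1·9; (2/81) = +1 since 81 mod 8 = 1, so (18/81) = (+1)^1·(9/81); sign now -1
reciprocity: (9/81) = +1·(81/9) since 9 mod 4 = 1, 81 mod 4 = 1; sign now -1
(81/9) = (0/9)   [reduce mod 9]
(0/9) = 0   [gcd(a, n) > 1]; final value = 0

0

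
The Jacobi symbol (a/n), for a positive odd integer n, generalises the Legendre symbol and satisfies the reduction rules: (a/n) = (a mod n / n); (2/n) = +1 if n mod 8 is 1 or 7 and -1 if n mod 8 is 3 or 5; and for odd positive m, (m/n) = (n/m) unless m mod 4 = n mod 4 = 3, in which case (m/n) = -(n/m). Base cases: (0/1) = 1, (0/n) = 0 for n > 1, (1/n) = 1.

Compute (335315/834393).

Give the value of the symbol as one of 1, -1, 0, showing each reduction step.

-1

reciprocity: (335315/834393) = +1·(834393/335315) since 335315 mod 4 = 3, 834393 mod 4 = 1; sign now +1
(834393/335315) = (163763/335315)   [reduce mod 335315]
reciprocity: (163763/335315) = -1·(335315/163763) since 163763 mod 4 = 3, 335315 mod 4 = 3; sign now -1
(335315/163763) = (7789/163763)   [reduce mod 163763]
reciprocity: (7789/163763) = +1·(163763/7789) since 7789 mod 4 = 1, 163763 mod 4 = 3; sign now -1
(163763/7789) = (194/7789)   [reduce mod 7789]
194 = 2^1·97; (2/7789) = -1 since 7789 mod 8 = 5, so (194/7789) = (-1)^1·(97/7789); sign now +1
reciprocity: (97/7789) = +1·(7789/97) since 97 mod 4 = 1, 7789 mod 4 = 1; sign now +1
(7789/97) = (29/97)   [reduce mod 97]
reciprocity: (29/97) = +1·(97/29) since 29 mod 4 = 1, 97 mod 4 = 1; sign now +1
(97/29) = (10/29)   [reduce mod 29]
10 = 2^1·5; (2/29) = -1 since 29 mod 8 = 5, so (10/29) = (-1)^1·(5/29); sign now -1
reciprocity: (5/29) = +1·(29/5) since 5 mod 4 = 1, 29 mod 4 = 1; sign now -1
(29/5) = (4/5)   [reduce mod 5]
4 = 2^2·1; (2/5) = -1 since 5 mod 8 = 5, so (4/5) = (-1)^2·(1/5); sign now -1
(1/5) = 1; final value = sign = -1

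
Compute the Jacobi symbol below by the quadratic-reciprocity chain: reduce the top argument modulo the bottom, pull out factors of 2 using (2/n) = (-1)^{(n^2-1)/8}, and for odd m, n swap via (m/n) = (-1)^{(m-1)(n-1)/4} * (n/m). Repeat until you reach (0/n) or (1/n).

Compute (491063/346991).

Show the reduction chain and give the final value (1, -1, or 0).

-1

(491063/346991) = (144072/346991)   [reduce mod 346991]
144072 = 2^3·18009; (2/346991) = +1 since 346991 mod 8 = 7, so (144072/346991) = (+1)^3·(18009/346991); sign now +1
reciprocity: (18009/346991) = +1·(346991/18009) since 18009 mod 4 = 1, 346991 mod 4 = 3; sign now +1
(346991/18009) = (4820/18009)   [reduce mod 18009]
4820 = 2^2·1205; (2/18009) = +1 since 18009 mod 8 = 1, so (4820/18009) = (+1)^2·(1205/18009); sign now +1
reciprocity: (1205/18009) = +1·(18009/1205) since 1205 mod 4 = 1, 18009 mod 4 = 1; sign now +1
(18009/1205) = (1139/1205)   [reduce mod 1205]
reciprocity: (1139/1205) = +1·(1205/1139) since 1139 mod 4 = 3, 1205 mod 4 = 1; sign now +1
(1205/1139) = (66/1139)   [reduce mod 1139]
66 = 2^1·33; (2/1139) = -1 since 1139 mod 8 = 3, so (66/1139) = (-1)^1·(33/1139); sign now -1
reciprocity: (33/1139) = +1·(1139/33) since 33 mod 4 = 1, 1139 mod 4 = 3; sign now -1
(1139/33) = (17/33)   [reduce mod 33]
reciprocity: (17/33) = +1·(33/17) since 17 mod 4 = 1, 33 mod 4 = 1; sign now -1
(33/17) = (16/17)   [reduce mod 17]
16 = 2^4·1; (2/17) = +1 since 17 mod 8 = 1, so (16/17) = (+1)^4·(1/17); sign now -1
(1/17) = 1; final value = sign = -1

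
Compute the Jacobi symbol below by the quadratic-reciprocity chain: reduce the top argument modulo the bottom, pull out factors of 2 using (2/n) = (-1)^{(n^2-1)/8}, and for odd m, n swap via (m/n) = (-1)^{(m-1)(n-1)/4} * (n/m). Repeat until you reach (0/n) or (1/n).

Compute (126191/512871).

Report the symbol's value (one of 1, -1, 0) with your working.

flip (126191/512871) -> (512871/126191): both odd, 126191 mod 4 = 3, 512871 mod 4 = 3, so the flip contributes -1; sign now -1
(512871/126191): 512871 mod 126191 = 8107, so (512871/126191) = (8107/126191)
flip (8107/126191) -> (126191/8107): both odd, 8107 mod 4 = 3, 126191 mod 4 = 3, so the flip contributes -1; sign now +1
(126191/8107): 126191 mod 8107 = 4586, so (126191/8107) = (4586/8107)
factor out 2^1: 4586 = 2^1·2293; with 8107 mod 8 = 3, (2/8107) = -1; sign now -1; continue with (2293/8107)
flip (2293/8107) -> (8107/2293): both odd, 2293 mod 4 = 1, 8107 mod 4 = 3, so the flip contributes +1; sign now -1
(8107/2293): 8107 mod 2293 = 1228, so (8107/2293) = (1228/2293)
factor out 2^2: 1228 = 2^2·307; with 2293 mod 8 = 5, (2/2293) = -1; sign now -1; continue with (307/2293)
flip (307/2293) -> (2293/307): both odd, 307 mod 4 = 3, 2293 mod 4 = 1, so the flip contributes +1; sign now -1
(2293/307): 2293 mod 307 = 144, so (2293/307) = (144/307)
factor out 2^4: 144 = 2^4·9; with 307 mod 8 = 3, (2/307) = -1; sign now -1; continue with (9/307)
flip (9/307) -> (307/9): both odd, 9 mod 4 = 1, 307 mod 4 = 3, so the flip contributes +1; sign now -1
(307/9): 307 mod 9 = 1, so (307/9) = (1/9)
reached (1/9) = 1, so the symbol is -1

-1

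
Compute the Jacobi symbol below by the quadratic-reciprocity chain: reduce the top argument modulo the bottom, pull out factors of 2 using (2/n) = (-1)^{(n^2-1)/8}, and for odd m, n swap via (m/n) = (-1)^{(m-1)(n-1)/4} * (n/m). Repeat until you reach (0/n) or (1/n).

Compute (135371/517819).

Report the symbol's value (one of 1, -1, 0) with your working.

-1

flip (135371/517819) -> (517819/135371): both odd, 135371 mod 4 = 3, 517819 mod 4 = 3, so the flip contributes -1; sign now -1
(517819/135371): 517819 mod 135371 = 111706, so (517819/135371) = (111706/135371)
factor out 2^1: 111706 = 2^1·55853; with 135371 mod 8 = 3, (2/135371) = -1; sign now +1; continue with (55853/135371)
flip (55853/135371) -> (135371/55853): both odd, 55853 mod 4 = 1, 135371 mod 4 = 3, so the flip contributes +1; sign now +1
(135371/55853): 135371 mod 55853 = 23665, so (135371/55853) = (23665/55853)
flip (23665/55853) -> (55853/23665): both odd, 23665 mod 4 = 1, 55853 mod 4 = 1, so the flip contributes +1; sign now +1
(55853/23665): 55853 mod 23665 = 8523, so (55853/23665) = (8523/23665)
flip (8523/23665) -> (23665/8523): both odd, 8523 mod 4 = 3, 23665 mod 4 = 1, so the flip contributes +1; sign now +1
(23665/8523): 23665 mod 8523 = 6619, so (23665/8523) = (6619/8523)
flip (6619/8523) -> (8523/6619): both odd, 6619 mod 4 = 3, 8523 mod 4 = 3, so the flip contributes -1; sign now -1
(8523/6619): 8523 mod 6619 = 1904, so (8523/6619) = (1904/6619)
factor out 2^4: 1904 = 2^4·119; with 6619 mod 8 = 3, (2/6619) = -1; sign now -1; continue with (119/6619)
flip (119/6619) -> (6619/119): both odd, 119 mod 4 = 3, 6619 mod 4 = 3, so the flip contributes -1; sign now +1
(6619/119): 6619 mod 119 = 74, so (6619/119) = (74/119)
factor out 2^1: 74 = 2^1·37; with 119 mod 8 = 7, (2/119) = +1; sign now +1; continue with (37/119)
flip (37/119) -> (119/37): both odd, 37 mod 4 = 1, 119 mod 4 = 3, so the flip contributes +1; sign now +1
(119/37): 119 mod 37 = 8, so (119/37) = (8/37)
factor out 2^3: 8 = 2^3·1; with 37 mod 8 = 5, (2/37) = -1; sign now -1; continue with (1/37)
reached (1/37) = 1, so the symbol is -1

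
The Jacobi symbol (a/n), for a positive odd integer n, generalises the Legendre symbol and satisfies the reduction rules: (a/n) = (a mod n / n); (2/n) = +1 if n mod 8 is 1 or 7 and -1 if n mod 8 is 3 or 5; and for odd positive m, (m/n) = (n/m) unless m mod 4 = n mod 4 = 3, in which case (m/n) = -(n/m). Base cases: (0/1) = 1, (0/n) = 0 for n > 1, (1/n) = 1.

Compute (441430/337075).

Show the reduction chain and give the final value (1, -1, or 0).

0

(441430/337075): 441430 mod 337075 = 104355, so (441430/337075) = (104355/337075)
flip (104355/337075) -> (337075/104355): both odd, 104355 mod 4 = 3, 337075 mod 4 = 3, so the flip contributes -1; sign now -1
(337075/104355): 337075 mod 104355 = 24010, so (337075/104355) = (24010/104355)
factor out 2^1: 24010 = 2^1·12005; with 104355 mod 8 = 3, (2/104355) = -1; sign now +1; continue with (12005/104355)
flip (12005/104355) -> (104355/12005): both odd, 12005 mod 4 = 1, 104355 mod 4 = 3, so the flip contributes +1; sign now +1
(104355/12005): 104355 mod 12005 = 8315, so (104355/12005) = (8315/12005)
flip (8315/12005) -> (12005/8315): both odd, 8315 mod 4 = 3, 12005 mod 4 = 1, so the flip contributes +1; sign now +1
(12005/8315): 12005 mod 8315 = 3690, so (12005/8315) = (3690/8315)
factor out 2^1: 3690 = 2^1·1845; with 8315 mod 8 = 3, (2/8315) = -1; sign now -1; continue with (1845/8315)
flip (1845/8315) -> (8315/1845): both odd, 1845 mod 4 = 1, 8315 mod 4 = 3, so the flip contributes +1; sign now -1
(8315/1845): 8315 mod 1845 = 935, so (8315/1845) = (935/1845)
flip (935/1845) -> (1845/935): both odd, 935 mod 4 = 3, 1845 mod 4 = 1, so the flip contributes +1; sign now -1
(1845/935): 1845 mod 935 = 910, so (1845/935) = (910/935)
factor out 2^1: 910 = 2^1·455; with 935 mod 8 = 7, (2/935) = +1; sign now -1; continue with (455/935)
flip (455/935) -> (935/455): both odd, 455 mod 4 = 3, 935 mod 4 = 3, so the flip contributes -1; sign now +1
(935/455): 935 mod 455 = 25, so (935/455) = (25/455)
flip (25/455) -> (455/25): both odd, 25 mod 4 = 1, 455 mod 4 = 3, so the flip contributes +1; sign now +1
(455/25): 455 mod 25 = 5, so (455/25) = (5/25)
flip (5/25) -> (25/5): both odd, 5 mod 4 = 1, 25 mod 4 = 1, so the flip contributes +1; sign now +1
(25/5): 25 mod 5 = 0, so (25/5) = (0/5)
reached (0/5); gcd(a, n) > 1, so (0/5) = 0 and the symbol is 0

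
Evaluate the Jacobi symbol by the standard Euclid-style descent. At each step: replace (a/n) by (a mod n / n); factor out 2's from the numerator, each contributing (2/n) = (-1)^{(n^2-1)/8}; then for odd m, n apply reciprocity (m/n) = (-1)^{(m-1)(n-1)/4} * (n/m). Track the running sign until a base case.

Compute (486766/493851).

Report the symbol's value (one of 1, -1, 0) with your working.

1

486766 = 2^1·243383; (2/493851) = -1 since 493851 mod 8 = 3, so (486766/493851) = (-1)^1·(243383/493851); sign now -1
reciprocity: (243383/493851) = -1·(493851/243383) since 243383 mod 4 = 3, 493851 mod 4 = 3; sign now +1
(493851/243383) = (7085/243383)   [reduce mod 243383]
reciprocity: (7085/243383) = +1·(243383/7085) since 7085 mod 4 = 1, 243383 mod 4 = 3; sign now +1
(243383/7085) = (2493/7085)   [reduce mod 7085]
reciprocity: (2493/7085) = +1·(7085/2493) since 2493 mod 4 = 1, 7085 mod 4 = 1; sign now +1
(7085/2493) = (2099/2493)   [reduce mod 2493]
reciprocity: (2099/2493) = +1·(2493/2099) since 2099 mod 4 = 3, 2493 mod 4 = 1; sign now +1
(2493/2099) = (394/2099)   [reduce mod 2099]
394 = 2^1·197; (2/2099) = -1 since 2099 mod 8 = 3, so (394/2099) = (-1)^1·(197/2099); sign now -1
reciprocity: (197/2099) = +1·(2099/197) since 197 mod 4 = 1, 2099 mod 4 = 3; sign now -1
(2099/197) = (129/197)   [reduce mod 197]
reciprocity: (129/197) = +1·(197/129) since 129 mod 4 = 1, 197 mod 4 = 1; sign now -1
(197/129) = (68/129)   [reduce mod 129]
68 = 2^2·17; (2/129) = +1 since 129 mod 8 = 1, so (68/129) = (+1)^2·(17/129); sign now -1
reciprocity: (17/129) = +1·(129/17) since 17 mod 4 = 1, 129 mod 4 = 1; sign now -1
(129/17) = (10/17)   [reduce mod 17]
10 = 2^1·5; (2/17) = +1 since 17 mod 8 = 1, so (10/17) = (+1)^1·(5/17); sign now -1
reciprocity: (5/17) = +1·(17/5) since 5 mod 4 = 1, 17 mod 4 = 1; sign now -1
(17/5) = (2/5)   [reduce mod 5]
2 = 2^1·1; (2/5) = -1 since 5 mod 8 = 5, so (2/5) = (-1)^1·(1/5); sign now +1
(1/5) = 1; final value = sign = +1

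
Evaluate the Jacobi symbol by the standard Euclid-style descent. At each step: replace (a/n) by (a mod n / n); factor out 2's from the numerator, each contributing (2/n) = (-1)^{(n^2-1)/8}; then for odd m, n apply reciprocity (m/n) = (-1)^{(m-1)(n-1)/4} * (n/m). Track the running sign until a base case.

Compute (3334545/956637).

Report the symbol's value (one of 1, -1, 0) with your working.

(3334545/956637): 3334545 mod 956637 = 464634, so (3334545/956637) = (464634/956637)
factor out 2^1: 464634 = 2^1·232317; with 956637 mod 8 = 5, (2/956637) = -1; sign now -1; continue with (232317/956637)
flip (232317/956637) -> (956637/232317): both odd, 232317 mod 4 = 1, 956637 mod 4 = 1, so the flip contributes +1; sign now -1
(956637/232317): 956637 mod 232317 = 27369, so (956637/232317) = (27369/232317)
flip (27369/232317) -> (232317/27369): both odd, 27369 mod 4 = 1, 232317 mod 4 = 1, so the flip contributes +1; sign now -1
(232317/27369): 232317 mod 27369 = 13365, so (232317/27369) = (13365/27369)
flip (13365/27369) -> (27369/13365): both odd, 13365 mod 4 = 1, 27369 mod 4 = 1, so the flip contributes +1; sign now -1
(27369/13365): 27369 mod 13365 = 639, so (27369/13365) = (639/13365)
flip (639/13365) -> (13365/639): both odd, 639 mod 4 = 3, 13365 mod 4 = 1, so the flip contributes +1; sign now -1
(13365/639): 13365 mod 639 = 585, so (13365/639) = (585/639)
flip (585/639) -> (639/585): both odd, 585 mod 4 = 1, 639 mod 4 = 3, so the flip contributes +1; sign now -1
(639/585): 639 mod 585 = 54, so (639/585) = (54/585)
factor out 2^1: 54 = 2^1·27; with 585 mod 8 = 1, (2/585) = +1; sign now -1; continue with (27/585)
flip (27/585) -> (585/27): both odd, 27 mod 4 = 3, 585 mod 4 = 1, so the flip contributes +1; sign now -1
(585/27): 585 mod 27 = 18, so (585/27) = (18/27)
factor out 2^1: 18 = 2^1·9; with 27 mod 8 = 3, (2/27) = -1; sign now +1; continue with (9/27)
flip (9/27) -> (27/9): both odd, 9 mod 4 = 1, 27 mod 4 = 3, so the flip contributes +1; sign now +1
(27/9): 27 mod 9 = 0, so (27/9) = (0/9)
reached (0/9); gcd(a, n) > 1, so (0/9) = 0 and the symbol is 0

0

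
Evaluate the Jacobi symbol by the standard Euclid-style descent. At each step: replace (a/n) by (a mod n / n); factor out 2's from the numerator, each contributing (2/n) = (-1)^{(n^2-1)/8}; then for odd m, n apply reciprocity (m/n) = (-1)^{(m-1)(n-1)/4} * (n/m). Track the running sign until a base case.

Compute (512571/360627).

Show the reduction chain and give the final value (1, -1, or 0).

0

(512571/360627) = (151944/360627)   [reduce mod 360627]
151944 = 2^3·18993; (2/360627) = -1 since 360627 mod 8 = 3, so (151944/360627) = (-1)^3·(18993/360627); sign now -1
reciprocity: (18993/360627) = +1·(360627/18993) since 18993 mod 4 = 1, 360627 mod 4 = 3; sign now -1
(360627/18993) = (18753/18993)   [reduce mod 18993]
reciprocity: (18753/18993) = +1·(18993/18753) since 18753 mod 4 = 1, 18993 mod 4 = 1; sign now -1
(18993/18753) = (240/18753)   [reduce mod 18753]
240 = 2^4·15; (2/18753) = +1 since 18753 mod 8 = 1, so (240/18753) = (+1)^4·(15/18753); sign now -1
reciprocity: (15/18753) = +1·(18753/15) since 15 mod 4 = 3, 18753 mod 4 = 1; sign now -1
(18753/15) = (3/15)   [reduce mod 15]
reciprocity: (3/15) = -1·(15/3) since 3 mod 4 = 3, 15 mod 4 = 3; sign now +1
(15/3) = (0/3)   [reduce mod 3]
(0/3) = 0   [gcd(a, n) > 1]; final value = 0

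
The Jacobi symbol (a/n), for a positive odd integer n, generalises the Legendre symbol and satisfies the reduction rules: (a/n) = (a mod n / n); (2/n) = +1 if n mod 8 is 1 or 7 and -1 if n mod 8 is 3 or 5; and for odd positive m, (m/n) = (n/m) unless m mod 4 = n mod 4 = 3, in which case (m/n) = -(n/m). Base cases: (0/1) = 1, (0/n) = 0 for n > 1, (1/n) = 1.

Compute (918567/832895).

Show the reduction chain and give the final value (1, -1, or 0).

(918567/832895) = (85672/832895)   [reduce mod 832895]
85672 = 2^3·10709; (2/832895) = +1 since 832895 mod 8 = 7, so (85672/832895) = (+1)^3·(10709/832895); sign now +1
reciprocity: (10709/832895) = +1·(832895/10709) since 10709 mod 4 = 1, 832895 mod 4 = 3; sign now +1
(832895/10709) = (8302/10709)   [reduce mod 10709]
8302 = 2^1·4151; (2/10709) = -1 since 10709 mod 8 = 5, so (8302/10709) = (-1)^1·(4151/10709); sign now -1
reciprocity: (4151/10709) = +1·(10709/4151) since 4151 mod 4 = 3, 10709 mod 4 = 1; sign now -1
(10709/4151) = (2407/4151)   [reduce mod 4151]
reciprocity: (2407/4151) = -1·(4151/2407) since 2407 mod 4 = 3, 4151 mod 4 = 3; sign now +1
(4151/2407) = (1744/2407)   [reduce mod 2407]
1744 = 2^4·109; (2/2407) = +1 since 2407 mod 8 = 7, so (1744/2407) = (+1)^4·(109/2407); sign now +1
reciprocity: (109/2407) = +1·(2407/109) since 109 mod 4 = 1, 2407 mod 4 = 3; sign now +1
(2407/109) = (9/109)   [reduce mod 109]
reciprocity: (9/109) = +1·(109/9) since 9 mod 4 = 1, 109 mod 4 = 1; sign now +1
(109/9) = (1/9)   [reduce mod 9]
(1/9) = 1; final value = sign = +1

1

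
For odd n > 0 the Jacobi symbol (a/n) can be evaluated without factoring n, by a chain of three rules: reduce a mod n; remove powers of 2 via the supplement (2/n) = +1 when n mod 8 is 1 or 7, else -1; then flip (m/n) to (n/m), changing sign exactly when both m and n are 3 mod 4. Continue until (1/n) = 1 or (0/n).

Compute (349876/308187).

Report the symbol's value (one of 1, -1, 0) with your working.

-1

(349876/308187) = (41689/308187)   [reduce mod 308187]
reciprocity: (41689/308187) = +1·(308187/41689) since 41689 mod 4 = 1, 308187 mod 4 = 3; sign now +1
(308187/41689) = (16364/41689)   [reduce mod 41689]
16364 = 2^2·4091; (2/41689) = +1 since 41689 mod 8 = 1, so (16364/41689) = (+1)^2·(4091/41689); sign now +1
reciprocity: (4091/41689) = +1·(41689/4091) since 4091 mod 4 = 3, 41689 mod 4 = 1; sign now +1
(41689/4091) = (779/4091)   [reduce mod 4091]
reciprocity: (779/4091) = -1·(4091/779) since 779 mod 4 = 3, 4091 mod 4 = 3; sign now -1
(4091/779) = (196/779)   [reduce mod 779]
196 = 2^2·49; (2/779) = -1 since 779 mod 8 = 3, so (196/779) = (-1)^2·(49/779); sign now -1
reciprocity: (49/779) = +1·(779/49) since 49 mod 4 = 1, 779 mod 4 = 3; sign now -1
(779/49) = (44/49)   [reduce mod 49]
44 = 2^2·11; (2/49) = +1 since 49 mod 8 = 1, so (44/49) = (+1)^2·(11/49); sign now -1
reciprocity: (11/49) = +1·(49/11) since 11 mod 4 = 3, 49 mod 4 = 1; sign now -1
(49/11) = (5/11)   [reduce mod 11]
reciprocity: (5/11) = +1·(11/5) since 5 mod 4 = 1, 11 mod 4 = 3; sign now -1
(11/5) = (1/5)   [reduce mod 5]
(1/5) = 1; final value = sign = -1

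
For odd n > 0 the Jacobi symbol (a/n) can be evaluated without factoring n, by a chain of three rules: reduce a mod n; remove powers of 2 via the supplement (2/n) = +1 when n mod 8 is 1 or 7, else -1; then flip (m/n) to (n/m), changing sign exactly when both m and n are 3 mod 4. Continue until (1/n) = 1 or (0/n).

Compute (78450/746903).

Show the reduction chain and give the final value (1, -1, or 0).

78450 = 2^1·39225; (2/746903) = +1 since 746903 mod 8 = 7, so (78450/746903) = (+1)^1·(39225/746903); sign now +1
reciprocity: (39225/746903) = +1·(746903/39225) since 39225 mod 4 = 1, 746903 mod 4 = 3; sign now +1
(746903/39225) = (1628/39225)   [reduce mod 39225]
1628 = 2^2·407; (2/39225) = +1 since 39225 mod 8 = 1, so (1628/39225) = (+1)^2·(407/39225); sign now +1
reciprocity: (407/39225) = +1·(39225/407) since 407 mod 4 = 3, 39225 mod 4 = 1; sign now +1
(39225/407) = (153/407)   [reduce mod 407]
reciprocity: (153/407) = +1·(407/153) since 153 mod 4 = 1, 407 mod 4 = 3; sign now +1
(407/153) = (101/153)   [reduce mod 153]
reciprocity: (101/153) = +1·(153/101) since 101 mod 4 = 1, 153 mod 4 = 1; sign now +1
(153/101) = (52/101)   [reduce mod 101]
52 = 2^2·13; (2/101) = -1 since 101 mod 8 = 5, so (52/101) = (-1)^2·(13/101); sign now +1
reciprocity: (13/101) = +1·(101/13) since 13 mod 4 = 1, 101 mod 4 = 1; sign now +1
(101/13) = (10/13)   [reduce mod 13]
10 = 2^1·5; (2/13) = -1 since 13 mod 8 = 5, so (10/13) = (-1)^1·(5/13); sign now -1
reciprocity: (5/13) = +1·(13/5) since 5 mod 4 = 1, 13 mod 4 = 1; sign now -1
(13/5) = (3/5)   [reduce mod 5]
reciprocity: (3/5) = +1·(5/3) since 3 mod 4 = 3, 5 mod 4 = 1; sign now -1
(5/3) = (2/3)   [reduce mod 3]
2 = 2^1·1; (2/3) = -1 since 3 mod 8 = 3, so (2/3) = (-1)^1·(1/3); sign now +1
(1/3) = 1; final value = sign = +1

1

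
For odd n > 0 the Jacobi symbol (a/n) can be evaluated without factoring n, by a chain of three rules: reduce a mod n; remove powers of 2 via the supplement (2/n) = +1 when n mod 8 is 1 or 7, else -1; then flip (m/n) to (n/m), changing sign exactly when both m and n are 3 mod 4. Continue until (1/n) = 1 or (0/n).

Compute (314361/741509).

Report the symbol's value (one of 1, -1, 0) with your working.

1

reciprocity: (314361/741509) = +1·(741509/314361) since 314361 mod 4 = 1, 741509 mod 4 = 1; sign now +1
(741509/314361) = (112787/314361)   [reduce mod 314361]
reciprocity: (112787/314361) = +1·(314361/112787) since 112787 mod 4 = 3, 314361 mod 4 = 1; sign now +1
(314361/112787) = (88787/112787)   [reduce mod 112787]
reciprocity: (88787/112787) = -1·(112787/88787) since 88787 mod 4 = 3, 112787 mod 4 = 3; sign now -1
(112787/88787) = (24000/88787)   [reduce mod 88787]
24000 = 2^6·375; (2/88787) = -1 since 88787 mod 8 = 3, so (24000/88787) = (-1)^6·(375/88787); sign now -1
reciprocity: (375/88787) = -1·(88787/375) since 375 mod 4 = 3, 88787 mod 4 = 3; sign now +1
(88787/375) = (287/375)   [reduce mod 375]
reciprocity: (287/375) = -1·(375/287) since 287 mod 4 = 3, 375 mod 4 = 3; sign now -1
(375/287) = (88/287)   [reduce mod 287]
88 = 2^3·11; (2/287) = +1 since 287 mod 8 = 7, so (88/287) = (+1)^3·(11/287); sign now -1
reciprocity: (11/287) = -1·(287/11) since 11 mod 4 = 3, 287 mod 4 = 3; sign now +1
(287/11) = (1/11)   [reduce mod 11]
(1/11) = 1; final value = sign = +1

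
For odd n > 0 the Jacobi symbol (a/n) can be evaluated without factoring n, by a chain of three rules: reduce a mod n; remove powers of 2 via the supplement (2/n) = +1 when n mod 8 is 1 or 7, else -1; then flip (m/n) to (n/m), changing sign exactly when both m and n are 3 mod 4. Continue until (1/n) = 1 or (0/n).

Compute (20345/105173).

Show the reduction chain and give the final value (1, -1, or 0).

1

flip (20345/105173) -> (105173/20345): both odd, 20345 mod 4 = 1, 105173 mod 4 = 1, so the flip contributes +1; sign now +1
(105173/20345): 105173 mod 20345 = 3448, so (105173/20345) = (3448/20345)
factor out 2^3: 3448 = 2^3·431; with 20345 mod 8 = 1, (2/20345) = +1; sign now +1; continue with (431/20345)
flip (431/20345) -> (20345/431): both odd, 431 mod 4 = 3, 20345 mod 4 = 1, so the flip contributes +1; sign now +1
(20345/431): 20345 mod 431 = 88, so (20345/431) = (88/431)
factor out 2^3: 88 = 2^3·11; with 431 mod 8 = 7, (2/431) = +1; sign now +1; continue with (11/431)
flip (11/431) -> (431/11): both odd, 11 mod 4 = 3, 431 mod 4 = 3, so the flip contributes -1; sign now -1
(431/11): 431 mod 11 = 2, so (431/11) = (2/11)
factor out 2^1: 2 = 2^1·1; with 11 mod 8 = 3, (2/11) = -1; sign now +1; continue with (1/11)
reached (1/11) = 1, so the symbol is +1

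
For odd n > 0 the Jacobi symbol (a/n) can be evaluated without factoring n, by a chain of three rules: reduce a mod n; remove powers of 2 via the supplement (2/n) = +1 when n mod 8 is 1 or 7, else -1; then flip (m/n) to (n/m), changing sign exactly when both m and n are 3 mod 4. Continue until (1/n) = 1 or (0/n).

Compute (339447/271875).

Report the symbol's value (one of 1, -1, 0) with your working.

(339447/271875): 339447 mod 271875 = 67572, so (339447/271875) = (67572/271875)
factor out 2^2: 67572 = 2^2·16893; with 271875 mod 8 = 3, (2/271875) = -1; sign now +1; continue with (16893/271875)
flip (16893/271875) -> (271875/16893): both odd, 16893 mod 4 = 1, 271875 mod 4 = 3, so the flip contributes +1; sign now +1
(271875/16893): 271875 mod 16893 = 1587, so (271875/16893) = (1587/16893)
flip (1587/16893) -> (16893/1587): both odd, 1587 mod 4 = 3, 16893 mod 4 = 1, so the flip contributes +1; sign now +1
(16893/1587): 16893 mod 1587 = 1023, so (16893/1587) = (1023/1587)
flip (1023/1587) -> (1587/1023): both odd, 1023 mod 4 = 3, 1587 mod 4 = 3, so the flip contributes -1; sign now -1
(1587/1023): 1587 mod 1023 = 564, so (1587/1023) = (564/1023)
factor out 2^2: 564 = 2^2·141; with 1023 mod 8 = 7, (2/1023) = +1; sign now -1; continue with (141/1023)
flip (141/1023) -> (1023/141): both odd, 141 mod 4 = 1, 1023 mod 4 = 3, so the flip contributes +1; sign now -1
(1023/141): 1023 mod 141 = 36, so (1023/141) = (36/141)
factor out 2^2: 36 = 2^2·9; with 141 mod 8 = 5, (2/141) = -1; sign now -1; continue with (9/141)
flip (9/141) -> (141/9): both odd, 9 mod 4 = 1, 141 mod 4 = 1, so the flip contributes +1; sign now -1
(141/9): 141 mod 9 = 6, so (141/9) = (6/9)
factor out 2^1: 6 = 2^1·3; with 9 mod 8 = 1, (2/9) = +1; sign now -1; continue with (3/9)
flip (3/9) -> (9/3): both odd, 3 mod 4 = 3, 9 mod 4 = 1, so the flip contributes +1; sign now -1
(9/3): 9 mod 3 = 0, so (9/3) = (0/3)
reached (0/3); gcd(a, n) > 1, so (0/3) = 0 and the symbol is 0

0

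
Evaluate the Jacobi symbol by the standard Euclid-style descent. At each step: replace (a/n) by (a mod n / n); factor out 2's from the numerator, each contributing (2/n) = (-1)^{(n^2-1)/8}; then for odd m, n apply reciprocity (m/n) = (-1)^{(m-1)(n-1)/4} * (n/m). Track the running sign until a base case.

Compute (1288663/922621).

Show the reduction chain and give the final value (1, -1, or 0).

(1288663/922621): 1288663 mod 922621 = 366042, so (1288663/922621) = (366042/922621)
factor out 2^1: 366042 = 2^1·183021; with 922621 mod 8 = 5, (2/922621) = -1; sign now -1; continue with (183021/922621)
flip (183021/922621) -> (922621/183021): both odd, 183021 mod 4 = 1, 922621 mod 4 = 1, so the flip contributes +1; sign now -1
(922621/183021): 922621 mod 183021 = 7516, so (922621/183021) = (7516/183021)
factor out 2^2: 7516 = 2^2·1879; with 183021 mod 8 = 5, (2/183021) = -1; sign now -1; continue with (1879/183021)
flip (1879/183021) -> (183021/1879): both odd, 1879 mod 4 = 3, 183021 mod 4 = 1, so the flip contributes +1; sign now -1
(183021/1879): 183021 mod 1879 = 758, so (183021/1879) = (758/1879)
factor out 2^1: 758 = 2^1·379; with 1879 mod 8 = 7, (2/1879) = +1; sign now -1; continue with (379/1879)
flip (379/1879) -> (1879/379): both odd, 379 mod 4 = 3, 1879 mod 4 = 3, so the flip contributes -1; sign now +1
(1879/379): 1879 mod 379 = 363, so (1879/379) = (363/379)
flip (363/379) -> (379/363): both odd, 363 mod 4 = 3, 379 mod 4 = 3, so the flip contributes -1; sign now -1
(379/363): 379 mod 363 = 16, so (379/363) = (16/363)
factor out 2^4: 16 = 2^4·1; with 363 mod 8 = 3, (2/363) = -1; sign now -1; continue with (1/363)
reached (1/363) = 1, so the symbol is -1

-1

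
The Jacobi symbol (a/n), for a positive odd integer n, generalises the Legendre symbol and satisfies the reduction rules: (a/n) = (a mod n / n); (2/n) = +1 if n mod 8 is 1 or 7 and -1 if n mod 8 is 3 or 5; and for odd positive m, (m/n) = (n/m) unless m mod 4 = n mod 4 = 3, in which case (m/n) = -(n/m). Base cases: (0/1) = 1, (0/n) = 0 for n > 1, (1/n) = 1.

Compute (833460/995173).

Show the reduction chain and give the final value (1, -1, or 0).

833460 = 2^2·208365; (2/995173) = -1 since 995173 mod 8 = 5, so (833460/995173) = (-1)^2·(208365/995173); sign now +1
reciprocity: (208365/995173) = +1·(995173/208365) since 208365 mod 4 = 1, 995173 mod 4 = 1; sign now +1
(995173/208365) = (161713/208365)   [reduce mod 208365]
reciprocity: (161713/208365) = +1·(208365/161713) since 161713 mod 4 = 1, 208365 mod 4 = 1; sign now +1
(208365/161713) = (46652/161713)   [reduce mod 161713]
46652 = 2^2·11663; (2/161713) = +1 since 161713 mod 8 = 1, so (46652/161713) = (+1)^2·(11663/161713); sign now +1
reciprocity: (11663/161713) = +1·(161713/11663) since 11663 mod 4 = 3, 161713 mod 4 = 1; sign now +1
(161713/11663) = (10094/11663)   [reduce mod 11663]
10094 = 2^1·5047; (2/11663) = +1 since 11663 mod 8 = 7, so (10094/11663) = (+1)^1·(5047/11663); sign now +1
reciprocity: (5047/11663) = -1·(11663/5047) since 5047 mod 4 = 3, 11663 mod 4 = 3; sign now -1
(11663/5047) = (1569/5047)   [reduce mod 5047]
reciprocity: (1569/5047) = +1·(5047/1569) since 1569 mod 4 = 1, 5047 mod 4 = 3; sign now -1
(5047/1569) = (340/1569)   [reduce mod 1569]
340 = 2^2·85; (2/1569) = +1 since 1569 mod 8 = 1, so (340/1569) = (+1)^2·(85/1569); sign now -1
reciprocity: (85/1569) = +1·(1569/85) since 85 mod 4 = 1, 1569 mod 4 = 1; sign now -1
(1569/85) = (39/85)   [reduce mod 85]
reciprocity: (39/85) = +1·(85/39) since 39 mod 4 = 3, 85 mod 4 = 1; sign now -1
(85/39) = (7/39)   [reduce mod 39]
reciprocity: (7/39) = -1·(39/7) since 7 mod 4 = 3, 39 mod 4 = 3; sign now +1
(39/7) = (4/7)   [reduce mod 7]
4 = 2^2·1; (2/7) = +1 since 7 mod 8 = 7, so (4/7) = (+1)^2·(1/7); sign now +1
(1/7) = 1; final value = sign = +1

1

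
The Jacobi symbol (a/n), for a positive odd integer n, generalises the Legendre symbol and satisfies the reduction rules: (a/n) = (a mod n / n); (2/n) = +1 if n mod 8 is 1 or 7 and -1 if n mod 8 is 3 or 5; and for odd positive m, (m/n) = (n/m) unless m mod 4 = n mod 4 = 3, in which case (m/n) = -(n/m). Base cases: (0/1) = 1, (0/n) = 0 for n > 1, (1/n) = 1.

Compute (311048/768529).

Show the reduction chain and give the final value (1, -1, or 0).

-1

factor out 2^3: 311048 = 2^3·38881; with 768529 mod 8 = 1, (2/768529) = +1; sign now +1; continue with (38881/768529)
flip (38881/768529) -> (768529/38881): both odd, 38881 mod 4 = 1, 768529 mod 4 = 1, so the flip contributes +1; sign now +1
(768529/38881): 768529 mod 38881 = 29790, so (768529/38881) = (29790/38881)
factor out 2^1: 29790 = 2^1·14895; with 38881 mod 8 = 1, (2/38881) = +1; sign now +1; continue with (14895/38881)
flip (14895/38881) -> (38881/14895): both odd, 14895 mod 4 = 3, 38881 mod 4 = 1, so the flip contributes +1; sign now +1
(38881/14895): 38881 mod 14895 = 9091, so (38881/14895) = (9091/14895)
flip (9091/14895) -> (14895/9091): both odd, 9091 mod 4 = 3, 14895 mod 4 = 3, so the flip contributes -1; sign now -1
(14895/9091): 14895 mod 9091 = 5804, so (14895/9091) = (5804/9091)
factor out 2^2: 5804 = 2^2·1451; with 9091 mod 8 = 3, (2/9091) = -1; sign now -1; continue with (1451/9091)
flip (1451/9091) -> (9091/1451): both odd, 1451 mod 4 = 3, 9091 mod 4 = 3, so the flip contributes -1; sign now +1
(9091/1451): 9091 mod 1451 = 385, so (9091/1451) = (385/1451)
flip (385/1451) -> (1451/385): both odd, 385 mod 4 = 1, 1451 mod 4 = 3, so the flip contributes +1; sign now +1
(1451/385): 1451 mod 385 = 296, so (1451/385) = (296/385)
factor out 2^3: 296 = 2^3·37; with 385 mod 8 = 1, (2/385) = +1; sign now +1; continue with (37/385)
flip (37/385) -> (385/37): both odd, 37 mod 4 = 1, 385 mod 4 = 1, so the flip contributes +1; sign now +1
(385/37): 385 mod 37 = 15, so (385/37) = (15/37)
flip (15/37) -> (37/15): both odd, 15 mod 4 = 3, 37 mod 4 = 1, so the flip contributes +1; sign now +1
(37/15): 37 mod 15 = 7, so (37/15) = (7/15)
flip (7/15) -> (15/7): both odd, 7 mod 4 = 3, 15 mod 4 = 3, so the flip contributes -1; sign now -1
(15/7): 15 mod 7 = 1, so (15/7) = (1/7)
reached (1/7) = 1, so the symbol is -1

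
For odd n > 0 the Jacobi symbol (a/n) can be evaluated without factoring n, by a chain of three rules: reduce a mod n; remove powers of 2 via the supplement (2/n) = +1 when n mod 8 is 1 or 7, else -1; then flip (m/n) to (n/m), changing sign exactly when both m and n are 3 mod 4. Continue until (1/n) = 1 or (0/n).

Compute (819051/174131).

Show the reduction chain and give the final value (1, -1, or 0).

(819051/174131) = (122527/174131)   [reduce mod 174131]
reciprocity: (122527/174131) = -1·(174131/122527) since 122527 mod 4 = 3, 174131 mod 4 = 3; sign now -1
(174131/122527) = (51604/122527)   [reduce mod 122527]
51604 = 2^2·12901; (2/122527) = +1 since 122527 mod 8 = 7, so (51604/122527) = (+1)^2·(12901/122527); sign now -1
reciprocity: (12901/122527) = +1·(122527/12901) since 12901 mod 4 = 1, 122527 mod 4 = 3; sign now -1
(122527/12901) = (6418/12901)   [reduce mod 12901]
6418 = 2^1·3209; (2/12901) = -1 since 12901 mod 8 = 5, so (6418/12901) = (-1)^1·(3209/12901); sign now +1
reciprocity: (3209/12901) = +1·(12901/3209) since 3209 mod 4 = 1, 12901 mod 4 = 1; sign now +1
(12901/3209) = (65/3209)   [reduce mod 3209]
reciprocity: (65/3209) = +1·(3209/65) since 65 mod 4 = 1, 3209 mod 4 = 1; sign now +1
(3209/65) = (24/65)   [reduce mod 65]
24 = 2^3·3; (2/65) = +1 since 65 mod 8 = 1, so (24/65) = (+1)^3·(3/65); sign now +1
reciprocity: (3/65) = +1·(65/3) since 3 mod 4 = 3, 65 mod 4 = 1; sign now +1
(65/3) = (2/3)   [reduce mod 3]
2 = 2^1·1; (2/3) = -1 since 3 mod 8 = 3, so (2/3) = (-1)^1·(1/3); sign now -1
(1/3) = 1; final value = sign = -1

-1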